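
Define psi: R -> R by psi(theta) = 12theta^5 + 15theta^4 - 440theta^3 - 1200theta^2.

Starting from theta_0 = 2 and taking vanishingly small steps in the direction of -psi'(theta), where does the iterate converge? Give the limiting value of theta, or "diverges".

psi'(theta) = 60theta(theta - 5)(theta + 2)(theta + 4), so psi'(2) = -8640.
Gradient descent moves in the -psi' direction, i.e. theta is increasing.
The nearest critical point in that direction is theta = 5, where psi'' = 18900 > 0 (a local minimum). The iterate converges there.

5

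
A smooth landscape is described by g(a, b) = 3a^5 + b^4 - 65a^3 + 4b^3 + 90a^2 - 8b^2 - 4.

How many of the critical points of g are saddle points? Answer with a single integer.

6

g separates as a function of a plus a function of b, so ∇g=0 decouples.
∂g/∂a = 15a(a - 3)(a - 1)(a + 4) = 0 at a ∈ {-4, 0, 1, 3}; ∂g/∂b = 4b(b - 1)(b + 4) = 0 at b ∈ {-4, 0, 1}.
The Hessian is diagonal: diag(g_aa, g_bb). Second derivatives: g_aa(-4)=-2100, g_aa(0)=180, g_aa(1)=-150, g_aa(3)=630; g_bb(-4)=80, g_bb(0)=-16, g_bb(1)=20.
Saddle points occur where the two diagonal entries have opposite signs: (-4, -4), (-4, 1), (0, 0), (1, -4), (1, 1), (3, 0). Count: 6.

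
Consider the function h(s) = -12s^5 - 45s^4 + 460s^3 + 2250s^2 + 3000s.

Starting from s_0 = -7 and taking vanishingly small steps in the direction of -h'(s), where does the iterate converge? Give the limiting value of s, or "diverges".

h'(s) = -60(s - 5)(s + 1)(s + 2)(s + 5), so h'(-7) = -43200.
Gradient descent moves in the -h' direction, i.e. s is increasing.
The nearest critical point in that direction is s = -5, where h'' = 7200 > 0 (a local minimum). The iterate converges there.

-5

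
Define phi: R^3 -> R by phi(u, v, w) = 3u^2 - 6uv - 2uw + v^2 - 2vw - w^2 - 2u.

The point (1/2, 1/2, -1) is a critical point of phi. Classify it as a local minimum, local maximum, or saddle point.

The Hessian is constant: H = [[6, -6, -2], [-6, 2, -2], [-2, -2, -2]].
Leading principal minors: Δ₁ = 6, Δ₂ = -24, Δ₃ = -32.
The minors fit neither the all-positive nor the alternating-sign pattern, so H is indefinite: a saddle point.

saddle point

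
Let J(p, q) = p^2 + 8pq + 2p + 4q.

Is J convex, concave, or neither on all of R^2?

neither

J is quadratic, so its Hessian is the constant matrix H = [[2, 8], [8, 0]].
det(H) = -64, tr(H) = 2.
det(H) < 0, so H is indefinite: neither convex nor concave.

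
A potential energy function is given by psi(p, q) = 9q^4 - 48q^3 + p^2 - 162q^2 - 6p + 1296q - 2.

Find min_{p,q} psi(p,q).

psi(p,q) separates as A(p) + B(q) − 2, so its minimum is min A + min B − 2.
A'(p) = 2p - 6 vanishes at p ∈ {3}; B'(q) = 36(q - 4)(q - 3)(q + 3) vanishes at q ∈ {-3, 3, 4}.
Local minima of A (where A''>0): A(3)=-9. Local minima of B: B(-3)=-3321, B(4)=1824.
So the global minimum of psi is A(3) + B(-3) − 2 = -9 − 3321 − 2 = -3332, attained at (3, -3).

-3332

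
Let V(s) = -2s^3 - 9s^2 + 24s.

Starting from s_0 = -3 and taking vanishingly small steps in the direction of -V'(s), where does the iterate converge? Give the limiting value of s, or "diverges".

-4

V'(s) = -6(s - 1)(s + 4), so V'(-3) = 24.
Gradient descent moves in the -V' direction, i.e. s is decreasing.
The nearest critical point in that direction is s = -4, where V'' = 30 > 0 (a local minimum). The iterate converges there.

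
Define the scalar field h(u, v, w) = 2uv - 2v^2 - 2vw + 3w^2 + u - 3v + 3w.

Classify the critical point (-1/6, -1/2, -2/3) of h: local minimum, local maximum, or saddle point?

saddle point

The Hessian is constant: H = [[0, 2, 0], [2, -4, -2], [0, -2, 6]].
Leading principal minors: Δ₁ = 0, Δ₂ = -4, Δ₃ = -24.
The minors fit neither the all-positive nor the alternating-sign pattern, so H is indefinite: a saddle point.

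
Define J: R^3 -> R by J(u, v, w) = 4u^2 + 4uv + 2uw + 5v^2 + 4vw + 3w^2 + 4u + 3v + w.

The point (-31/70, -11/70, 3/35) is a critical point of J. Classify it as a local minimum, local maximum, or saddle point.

local minimum

The Hessian is constant: H = [[8, 4, 2], [4, 10, 4], [2, 4, 6]].
Leading principal minors: Δ₁ = 8, Δ₂ = 64, Δ₃ = 280.
All leading minors are positive, so H is positive definite: a local minimum.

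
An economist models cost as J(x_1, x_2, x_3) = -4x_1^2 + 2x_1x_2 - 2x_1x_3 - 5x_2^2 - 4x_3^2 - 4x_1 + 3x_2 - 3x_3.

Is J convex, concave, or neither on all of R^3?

J is quadratic, so its Hessian is the constant matrix H = [[-8, 2, -2], [2, -10, 0], [-2, 0, -8]].
Leading principal minors: -8, 76, -568.
Signs alternate −, +, − ⇒ H ≺ 0 ⇒ concave.

concave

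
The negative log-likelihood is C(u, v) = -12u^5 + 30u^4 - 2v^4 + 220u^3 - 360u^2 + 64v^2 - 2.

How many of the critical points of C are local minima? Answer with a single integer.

2

C separates as a function of u plus a function of v, so ∇C=0 decouples.
∂C/∂u = -60u(u - 4)(u - 1)(u + 3) = 0 at u ∈ {-3, 0, 1, 4}; ∂C/∂v = -8v(v - 4)(v + 4) = 0 at v ∈ {-4, 0, 4}.
The Hessian is diagonal: diag(C_uu, C_vv). Second derivatives: C_uu(-3)=5040, C_uu(0)=-720, C_uu(1)=720, C_uu(4)=-5040; C_vv(-4)=-256, C_vv(0)=128, C_vv(4)=-256.
Local minima occur where both diagonal entries positive: (-3, 0), (1, 0). Count: 2.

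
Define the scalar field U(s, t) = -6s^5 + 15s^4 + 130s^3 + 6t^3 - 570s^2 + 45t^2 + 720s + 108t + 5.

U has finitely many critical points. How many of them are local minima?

U separates as a function of s plus a function of t, so ∇U=0 decouples.
∂U/∂s = -30(s - 3)(s - 2)(s - 1)(s + 4) = 0 at s ∈ {-4, 1, 2, 3}; ∂U/∂t = 18(t + 2)(t + 3) = 0 at t ∈ {-3, -2}.
The Hessian is diagonal: diag(U_ss, U_tt). Second derivatives: U_ss(-4)=6300, U_ss(1)=-300, U_ss(2)=180, U_ss(3)=-420; U_tt(-3)=-18, U_tt(-2)=18.
Local minima occur where both diagonal entries positive: (-4, -2), (2, -2). Count: 2.

2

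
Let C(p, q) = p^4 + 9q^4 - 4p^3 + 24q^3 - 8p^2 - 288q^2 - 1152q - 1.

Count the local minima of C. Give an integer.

4

C separates as a function of p plus a function of q, so ∇C=0 decouples.
∂C/∂p = 4p(p - 4)(p + 1) = 0 at p ∈ {-1, 0, 4}; ∂C/∂q = 36(q - 4)(q + 2)(q + 4) = 0 at q ∈ {-4, -2, 4}.
The Hessian is diagonal: diag(C_pp, C_qq). Second derivatives: C_pp(-1)=20, C_pp(0)=-16, C_pp(4)=80; C_qq(-4)=576, C_qq(-2)=-432, C_qq(4)=1728.
Local minima occur where both diagonal entries positive: (-1, -4), (-1, 4), (4, -4), (4, 4). Count: 4.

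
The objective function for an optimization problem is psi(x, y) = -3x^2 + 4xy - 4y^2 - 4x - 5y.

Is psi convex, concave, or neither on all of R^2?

concave

psi is quadratic, so its Hessian is the constant matrix H = [[-6, 4], [4, -8]].
det(H) = 32, tr(H) = -14.
det(H) > 0 and tr(H) < 0, so H is negative definite everywhere: concave.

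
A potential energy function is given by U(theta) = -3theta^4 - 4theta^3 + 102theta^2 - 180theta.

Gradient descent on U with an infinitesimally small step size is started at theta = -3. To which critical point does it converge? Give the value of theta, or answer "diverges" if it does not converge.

1

U'(theta) = -12(theta - 3)(theta - 1)(theta + 5), so U'(-3) = -576.
Gradient descent moves in the -U' direction, i.e. theta is increasing.
The nearest critical point in that direction is theta = 1, where U'' = 144 > 0 (a local minimum). The iterate converges there.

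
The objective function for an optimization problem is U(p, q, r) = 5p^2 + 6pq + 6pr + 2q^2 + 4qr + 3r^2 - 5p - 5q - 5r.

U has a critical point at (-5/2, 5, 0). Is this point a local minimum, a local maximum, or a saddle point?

The Hessian is constant: H = [[10, 6, 6], [6, 4, 4], [6, 4, 6]].
Leading principal minors: Δ₁ = 10, Δ₂ = 4, Δ₃ = 8.
All leading minors are positive, so H is positive definite: a local minimum.

local minimum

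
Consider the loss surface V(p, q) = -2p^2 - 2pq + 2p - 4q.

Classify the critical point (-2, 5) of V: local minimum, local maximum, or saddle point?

The Hessian of V is constant: H = [[-4, -2], [-2, 0]].
det(H) = (-4)·0 − (-2)² = -4.
Since det(H) < 0, H is indefinite and the critical point is a saddle point.

saddle point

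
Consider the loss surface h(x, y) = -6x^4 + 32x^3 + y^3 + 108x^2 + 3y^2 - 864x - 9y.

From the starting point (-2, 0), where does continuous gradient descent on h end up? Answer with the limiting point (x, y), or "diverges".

h is separable, so gradient descent decouples: x follows -∂h/∂x, y follows -∂h/∂y.
∂h/∂x = -24(x - 4)(x - 3)(x + 3); at x=-2 this is -720, so x increases.
∂h/∂y = 3(y - 1)(y + 3); at y=0 this is -9, so y increases.
x converges to its nearest critical value 3 (a local min of the x-part); y converges to 1. The iterate converges to (3, 1).

(3, 1)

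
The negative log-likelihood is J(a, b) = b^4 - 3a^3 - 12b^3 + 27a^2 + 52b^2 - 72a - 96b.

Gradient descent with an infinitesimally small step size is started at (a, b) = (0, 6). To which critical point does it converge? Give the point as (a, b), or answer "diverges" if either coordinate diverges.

J is separable, so gradient descent decouples: a follows -∂J/∂a, b follows -∂J/∂b.
∂J/∂a = -9(a - 4)(a - 2); at a=0 this is -72, so a increases.
∂J/∂b = 4(b - 4)(b - 3)(b - 2); at b=6 this is 96, so b decreases.
a converges to its nearest critical value 2 (a local min of the a-part); b converges to 4. The iterate converges to (2, 4).

(2, 4)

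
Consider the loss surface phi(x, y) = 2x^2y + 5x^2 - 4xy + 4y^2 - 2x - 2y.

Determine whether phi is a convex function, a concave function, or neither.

neither

The term 2x^2y is cubic, so the Hessian is not constant.
∂²phi/∂x² = 4y + 10, which takes both signs as y varies (negative for sufficiently negative y). A diagonal entry of the Hessian changing sign means the Hessian is neither positive- nor negative-semidefinite on all of R^2.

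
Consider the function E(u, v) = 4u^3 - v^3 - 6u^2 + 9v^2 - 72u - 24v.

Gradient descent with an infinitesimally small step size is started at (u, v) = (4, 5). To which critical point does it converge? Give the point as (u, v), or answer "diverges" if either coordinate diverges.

diverges

E is separable, so gradient descent decouples: u follows -∂E/∂u, v follows -∂E/∂v.
∂E/∂u = 12(u - 3)(u + 2); at u=4 this is 72, so u decreases.
∂E/∂v = -3(v - 4)(v - 2); at v=5 this is -9, so v increases.
The v-coordinate has no critical point in that direction and runs off to infinity.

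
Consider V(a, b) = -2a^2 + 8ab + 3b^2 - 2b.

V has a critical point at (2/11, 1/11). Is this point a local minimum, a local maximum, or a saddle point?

saddle point

The Hessian of V is constant: H = [[-4, 8], [8, 6]].
det(H) = (-4)·6 − 8² = -88.
Since det(H) < 0, H is indefinite and the critical point is a saddle point.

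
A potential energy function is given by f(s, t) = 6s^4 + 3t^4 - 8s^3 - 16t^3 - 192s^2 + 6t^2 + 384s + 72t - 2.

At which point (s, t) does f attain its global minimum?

(-4, -1)

f(s,t) separates as P(s) + Q(t) − 2, so its minimum is min P + min Q − 2.
P'(s) = 24(s - 4)(s - 1)(s + 4) vanishes at s ∈ {-4, 1, 4}; Q'(t) = 12(t - 3)(t - 2)(t + 1) vanishes at t ∈ {-1, 2, 3}.
Local minima of P (where P''>0): P(-4)=-2560, P(4)=-512. Local minima of Q: Q(-1)=-47, Q(3)=81.
So the global minimum of f is P(-4) + Q(-1) − 2 = -2560 − 47 − 2 = -2609, attained at (-4, -1).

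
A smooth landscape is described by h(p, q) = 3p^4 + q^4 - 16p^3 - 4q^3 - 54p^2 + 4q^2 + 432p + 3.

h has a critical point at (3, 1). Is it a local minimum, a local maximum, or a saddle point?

local maximum

The mixed partial ∂²h/∂p∂q is 0, so the Hessian at any point is diag(h_pp, h_qq) = diag(12(3p^2 - 8p - 9), 4(3q^2 - 6q + 2)).
At (3, 1): H = diag(-72, -4).
Both eigenvalues are negative, so H is negative definite: a local maximum.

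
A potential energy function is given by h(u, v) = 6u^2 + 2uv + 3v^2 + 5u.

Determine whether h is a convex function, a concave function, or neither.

convex

h is quadratic, so its Hessian is the constant matrix H = [[12, 2], [2, 6]].
det(H) = 68, tr(H) = 18.
det(H) > 0 and tr(H) > 0, so H is positive definite everywhere: convex.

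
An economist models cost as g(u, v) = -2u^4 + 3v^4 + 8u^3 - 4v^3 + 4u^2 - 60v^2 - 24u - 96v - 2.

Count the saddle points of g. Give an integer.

5

g separates as a function of u plus a function of v, so ∇g=0 decouples.
∂g/∂u = -8(u - 3)(u - 1)(u + 1) = 0 at u ∈ {-1, 1, 3}; ∂g/∂v = 12(v - 4)(v + 1)(v + 2) = 0 at v ∈ {-2, -1, 4}.
The Hessian is diagonal: diag(g_uu, g_vv). Second derivatives: g_uu(-1)=-64, g_uu(1)=32, g_uu(3)=-64; g_vv(-2)=72, g_vv(-1)=-60, g_vv(4)=360.
Saddle points occur where the two diagonal entries have opposite signs: (-1, -2), (-1, 4), (1, -1), (3, -2), (3, 4). Count: 5.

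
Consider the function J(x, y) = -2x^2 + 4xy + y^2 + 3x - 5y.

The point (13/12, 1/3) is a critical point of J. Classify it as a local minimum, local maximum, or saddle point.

saddle point

The Hessian of J is constant: H = [[-4, 4], [4, 2]].
det(H) = (-4)·2 − 4² = -24.
Since det(H) < 0, H is indefinite and the critical point is a saddle point.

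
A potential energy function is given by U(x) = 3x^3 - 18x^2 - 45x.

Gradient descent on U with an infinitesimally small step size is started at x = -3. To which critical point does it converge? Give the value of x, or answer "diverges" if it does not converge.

U'(x) = 9(x - 5)(x + 1), so U'(-3) = 144.
Gradient descent moves in the -U' direction, i.e. x is decreasing.
There is no critical point below x=-3, and U' keeps the same sign, so the iterate runs off to −∞.

diverges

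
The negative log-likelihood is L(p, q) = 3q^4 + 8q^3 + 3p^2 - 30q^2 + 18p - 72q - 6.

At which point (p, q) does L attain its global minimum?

L(p,q) separates as A(p) + B(q) − 6, so its minimum is min A + min B − 6.
A'(p) = 6p + 18 vanishes at p ∈ {-3}; B'(q) = 12(q - 2)(q + 1)(q + 3) vanishes at q ∈ {-3, -1, 2}.
Local minima of A (where A''>0): A(-3)=-27. Local minima of B: B(-3)=-27, B(2)=-152.
So the global minimum of L is A(-3) + B(2) − 6 = -27 − 152 − 6 = -185, attained at (-3, 2).

(-3, 2)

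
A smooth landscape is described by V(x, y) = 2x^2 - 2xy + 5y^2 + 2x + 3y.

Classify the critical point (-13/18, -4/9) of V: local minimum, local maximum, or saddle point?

The Hessian of V is constant: H = [[4, -2], [-2, 10]].
det(H) = 4·10 − (-2)² = 36.
det(H) > 0 and tr(H) = 14 > 0, so H is positive definite and the point is a local minimum.

local minimum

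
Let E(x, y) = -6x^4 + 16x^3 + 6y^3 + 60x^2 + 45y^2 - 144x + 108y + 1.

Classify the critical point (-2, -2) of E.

saddle point

The mixed partial ∂²E/∂x∂y is 0, so the Hessian at any point is diag(E_xx, E_yy) = diag(24(-3x^2 + 4x + 5), 18(2y + 5)).
At (-2, -2): H = diag(-360, 18).
The eigenvalues have opposite signs, so H is indefinite: a saddle point.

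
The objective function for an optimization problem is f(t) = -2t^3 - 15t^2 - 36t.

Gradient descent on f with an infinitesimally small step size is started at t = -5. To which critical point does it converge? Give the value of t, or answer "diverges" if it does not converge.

f'(t) = -6(t + 2)(t + 3), so f'(-5) = -36.
Gradient descent moves in the -f' direction, i.e. t is increasing.
The nearest critical point in that direction is t = -3, where f'' = 6 > 0 (a local minimum). The iterate converges there.

-3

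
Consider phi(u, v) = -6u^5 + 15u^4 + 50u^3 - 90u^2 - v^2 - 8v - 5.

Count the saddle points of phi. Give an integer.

phi separates as a function of u plus a function of v, so ∇phi=0 decouples.
∂phi/∂u = -30u(u - 3)(u - 1)(u + 2) = 0 at u ∈ {-2, 0, 1, 3}; ∂phi/∂v = -2(v + 4) = 0 at v ∈ {-4}.
The Hessian is diagonal: diag(phi_uu, phi_vv). Second derivatives: phi_uu(-2)=900, phi_uu(0)=-180, phi_uu(1)=180, phi_uu(3)=-900; phi_vv(-4)=-2.
Saddle points occur where the two diagonal entries have opposite signs: (-2, -4), (1, -4). Count: 2.

2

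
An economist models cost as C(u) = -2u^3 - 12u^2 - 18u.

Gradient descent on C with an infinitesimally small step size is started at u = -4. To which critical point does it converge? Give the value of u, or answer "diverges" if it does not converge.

-3

C'(u) = -6(u + 1)(u + 3), so C'(-4) = -18.
Gradient descent moves in the -C' direction, i.e. u is increasing.
The nearest critical point in that direction is u = -3, where C'' = 12 > 0 (a local minimum). The iterate converges there.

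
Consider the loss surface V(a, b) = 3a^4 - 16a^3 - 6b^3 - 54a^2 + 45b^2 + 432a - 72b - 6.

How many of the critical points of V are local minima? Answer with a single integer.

V separates as a function of a plus a function of b, so ∇V=0 decouples.
∂V/∂a = 12(a - 4)(a - 3)(a + 3) = 0 at a ∈ {-3, 3, 4}; ∂V/∂b = -18(b - 4)(b - 1) = 0 at b ∈ {1, 4}.
The Hessian is diagonal: diag(V_aa, V_bb). Second derivatives: V_aa(-3)=504, V_aa(3)=-72, V_aa(4)=84; V_bb(1)=54, V_bb(4)=-54.
Local minima occur where both diagonal entries positive: (-3, 1), (4, 1). Count: 2.

2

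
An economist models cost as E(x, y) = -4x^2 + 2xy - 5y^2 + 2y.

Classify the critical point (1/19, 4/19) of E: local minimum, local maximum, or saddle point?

The Hessian of E is constant: H = [[-8, 2], [2, -10]].
det(H) = (-8)·(-10) − 2² = 76.
det(H) > 0 and tr(H) = -18 < 0, so H is negative definite and the point is a local maximum.

local maximum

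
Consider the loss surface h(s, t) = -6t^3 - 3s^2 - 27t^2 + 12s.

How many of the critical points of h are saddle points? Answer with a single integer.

h separates as a function of s plus a function of t, so ∇h=0 decouples.
∂h/∂s = -6(s - 2) = 0 at s ∈ {2}; ∂h/∂t = -18t(t + 3) = 0 at t ∈ {-3, 0}.
The Hessian is diagonal: diag(h_ss, h_tt). Second derivatives: h_ss(2)=-6; h_tt(-3)=54, h_tt(0)=-54.
Saddle points occur where the two diagonal entries have opposite signs: (2, -3). Count: 1.

1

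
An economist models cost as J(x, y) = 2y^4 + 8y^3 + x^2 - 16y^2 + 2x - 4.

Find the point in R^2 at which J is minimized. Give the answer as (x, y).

(-1, -4)

J(x,y) separates as P(x) + Q(y) − 4, so its minimum is min P + min Q − 4.
P'(x) = 2x + 2 vanishes at x ∈ {-1}; Q'(y) = 8y(y - 1)(y + 4) vanishes at y ∈ {-4, 0, 1}.
Local minima of P (where P''>0): P(-1)=-1. Local minima of Q: Q(-4)=-256, Q(1)=-6.
So the global minimum of J is P(-1) + Q(-4) − 4 = -1 − 256 − 4 = -261, attained at (-1, -4).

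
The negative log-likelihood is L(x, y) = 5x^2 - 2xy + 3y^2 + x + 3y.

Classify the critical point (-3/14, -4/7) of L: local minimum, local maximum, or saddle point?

The Hessian of L is constant: H = [[10, -2], [-2, 6]].
det(H) = 10·6 − (-2)² = 56.
det(H) > 0 and tr(H) = 16 > 0, so H is positive definite and the point is a local minimum.

local minimum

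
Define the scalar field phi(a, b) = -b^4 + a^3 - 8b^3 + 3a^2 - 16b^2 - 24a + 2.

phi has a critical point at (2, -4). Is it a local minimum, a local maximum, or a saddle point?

saddle point

The mixed partial ∂²phi/∂a∂b is 0, so the Hessian at any point is diag(phi_aa, phi_bb) = diag(6(a + 1), -4(3b^2 + 12b + 8)).
At (2, -4): H = diag(18, -32).
The eigenvalues have opposite signs, so H is indefinite: a saddle point.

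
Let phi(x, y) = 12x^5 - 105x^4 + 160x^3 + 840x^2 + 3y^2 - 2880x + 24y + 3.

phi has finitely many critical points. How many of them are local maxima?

0

phi separates as a function of x plus a function of y, so ∇phi=0 decouples.
∂phi/∂x = 60(x - 4)(x - 3)(x - 2)(x + 2) = 0 at x ∈ {-2, 2, 3, 4}; ∂phi/∂y = 6(y + 4) = 0 at y ∈ {-4}.
The Hessian is diagonal: diag(phi_xx, phi_yy). Second derivatives: phi_xx(-2)=-7200, phi_xx(2)=480, phi_xx(3)=-300, phi_xx(4)=720; phi_yy(-4)=6.
Local maxima occur where both diagonal entries negative: none. Count: 0.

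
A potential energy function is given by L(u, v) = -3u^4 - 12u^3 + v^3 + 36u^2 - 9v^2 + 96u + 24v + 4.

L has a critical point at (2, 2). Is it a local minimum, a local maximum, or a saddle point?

local maximum

The mixed partial ∂²L/∂u∂v is 0, so the Hessian at any point is diag(L_uu, L_vv) = diag(36(-u^2 - 2u + 2), 6(v - 3)).
At (2, 2): H = diag(-216, -6).
Both eigenvalues are negative, so H is negative definite: a local maximum.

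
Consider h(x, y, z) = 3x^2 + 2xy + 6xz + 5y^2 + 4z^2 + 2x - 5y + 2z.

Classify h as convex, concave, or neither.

convex

h is quadratic, so its Hessian is the constant matrix H = [[6, 2, 6], [2, 10, 0], [6, 0, 8]].
Leading principal minors: 6, 56, 88.
All positive ⇒ H ≻ 0 ⇒ convex.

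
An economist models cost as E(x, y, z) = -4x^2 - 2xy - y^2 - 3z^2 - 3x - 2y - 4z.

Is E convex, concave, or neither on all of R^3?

E is quadratic, so its Hessian is the constant matrix H = [[-8, -2, 0], [-2, -2, 0], [0, 0, -6]].
Leading principal minors: -8, 12, -72.
Signs alternate −, +, − ⇒ H ≺ 0 ⇒ concave.

concave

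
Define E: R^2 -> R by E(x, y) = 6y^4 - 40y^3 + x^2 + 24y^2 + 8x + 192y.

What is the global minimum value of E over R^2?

-138

E(x,y) separates as P(x) + Q(y), so its minimum is min P + min Q.
P'(x) = 2x + 8 vanishes at x ∈ {-4}; Q'(y) = 24(y - 4)(y - 2)(y + 1) vanishes at y ∈ {-1, 2, 4}.
Local minima of P (where P''>0): P(-4)=-16. Local minima of Q: Q(-1)=-122, Q(4)=128.
So the global minimum of E is P(-4) + Q(-1) = -16 − 122 = -138, attained at (-4, -1).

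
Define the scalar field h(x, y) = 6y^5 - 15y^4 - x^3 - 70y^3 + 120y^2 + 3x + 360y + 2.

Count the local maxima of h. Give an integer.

2

h separates as a function of x plus a function of y, so ∇h=0 decouples.
∂h/∂x = -3(x - 1)(x + 1) = 0 at x ∈ {-1, 1}; ∂h/∂y = 30(y - 3)(y - 2)(y + 1)(y + 2) = 0 at y ∈ {-2, -1, 2, 3}.
The Hessian is diagonal: diag(h_xx, h_yy). Second derivatives: h_xx(-1)=6, h_xx(1)=-6; h_yy(-2)=-600, h_yy(-1)=360, h_yy(2)=-360, h_yy(3)=600.
Local maxima occur where both diagonal entries negative: (1, -2), (1, 2). Count: 2.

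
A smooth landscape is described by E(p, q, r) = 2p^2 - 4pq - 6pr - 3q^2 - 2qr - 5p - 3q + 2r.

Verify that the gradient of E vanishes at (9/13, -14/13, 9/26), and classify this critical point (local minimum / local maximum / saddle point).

saddle point

∇E = (4p - 4q - 6r - 5, -4p - 6q - 2r - 3, -6p - 2q + 2); substituting (9/13, -14/13, 9/26) gives ∇E = (0, 0, 0), so (9/13, -14/13, 9/26) is indeed a critical point.
The Hessian is constant: H = [[4, -4, -6], [-4, -6, -2], [-6, -2, 0]].
Leading principal minors: Δ₁ = 4, Δ₂ = -40, Δ₃ = 104.
The minors fit neither the all-positive nor the alternating-sign pattern, so H is indefinite: a saddle point.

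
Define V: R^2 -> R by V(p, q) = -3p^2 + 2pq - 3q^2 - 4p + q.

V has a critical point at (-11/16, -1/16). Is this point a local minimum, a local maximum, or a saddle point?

local maximum

The Hessian of V is constant: H = [[-6, 2], [2, -6]].
det(H) = (-6)·(-6) − 2² = 32.
det(H) > 0 and tr(H) = -12 < 0, so H is negative definite and the point is a local maximum.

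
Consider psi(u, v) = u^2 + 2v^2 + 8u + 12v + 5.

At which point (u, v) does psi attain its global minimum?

(-4, -3)

psi(u,v) separates as P(u) + Q(v) + 5, so its minimum is min P + min Q + 5.
P'(u) = 2u + 8 vanishes at u ∈ {-4}; Q'(v) = 4v + 12 vanishes at v ∈ {-3}.
Local minima of P (where P''>0): P(-4)=-16. Local minima of Q: Q(-3)=-18.
So the global minimum of psi is P(-4) + Q(-3) + 5 = -16 − 18 + 5 = -29, attained at (-4, -3).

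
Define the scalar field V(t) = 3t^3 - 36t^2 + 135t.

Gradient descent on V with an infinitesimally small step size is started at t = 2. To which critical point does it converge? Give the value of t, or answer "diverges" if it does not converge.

V'(t) = 9(t - 5)(t - 3), so V'(2) = 27.
Gradient descent moves in the -V' direction, i.e. t is decreasing.
There is no critical point below t=2, and V' keeps the same sign, so the iterate runs off to −∞.

diverges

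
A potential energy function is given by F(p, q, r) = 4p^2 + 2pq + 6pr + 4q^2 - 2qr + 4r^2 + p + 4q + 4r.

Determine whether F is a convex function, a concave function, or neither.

convex

F is quadratic, so its Hessian is the constant matrix H = [[8, 2, 6], [2, 8, -2], [6, -2, 8]].
Leading principal minors: 8, 60, 112.
All positive ⇒ H ≻ 0 ⇒ convex.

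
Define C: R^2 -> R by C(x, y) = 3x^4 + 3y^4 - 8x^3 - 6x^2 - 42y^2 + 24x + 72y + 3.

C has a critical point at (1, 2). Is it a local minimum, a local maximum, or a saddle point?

saddle point

The mixed partial ∂²C/∂x∂y is 0, so the Hessian at any point is diag(C_xx, C_yy) = diag(12(3x^2 - 4x - 1), 12(3y^2 - 7)).
At (1, 2): H = diag(-24, 60).
The eigenvalues have opposite signs, so H is indefinite: a saddle point.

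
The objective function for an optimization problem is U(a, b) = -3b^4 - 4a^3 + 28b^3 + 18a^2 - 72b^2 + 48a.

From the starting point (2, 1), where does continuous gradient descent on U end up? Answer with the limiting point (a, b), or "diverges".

U is separable, so gradient descent decouples: a follows -∂U/∂a, b follows -∂U/∂b.
∂U/∂a = -12(a - 4)(a + 1); at a=2 this is 72, so a decreases.
∂U/∂b = -12b(b - 4)(b - 3); at b=1 this is -72, so b increases.
a converges to its nearest critical value -1 (a local min of the a-part); b converges to 3. The iterate converges to (-1, 3).

(-1, 3)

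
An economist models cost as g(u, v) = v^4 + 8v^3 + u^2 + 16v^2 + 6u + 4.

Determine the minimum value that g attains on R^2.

-5

g(u,v) separates as P(u) + Q(v) + 4, so its minimum is min P + min Q + 4.
P'(u) = 2u + 6 vanishes at u ∈ {-3}; Q'(v) = 4v(v + 2)(v + 4) vanishes at v ∈ {-4, -2, 0}.
Local minima of P (where P''>0): P(-3)=-9. Local minima of Q: Q(-4)=0, Q(0)=0.
So the global minimum of g is P(-3) + Q(-4) + 4 = -9 + 0 + 4 = -5, attained at (-3, -4).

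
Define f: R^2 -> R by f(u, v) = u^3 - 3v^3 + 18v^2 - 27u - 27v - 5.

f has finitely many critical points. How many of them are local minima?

1

f separates as a function of u plus a function of v, so ∇f=0 decouples.
∂f/∂u = 3(u - 3)(u + 3) = 0 at u ∈ {-3, 3}; ∂f/∂v = -9(v - 3)(v - 1) = 0 at v ∈ {1, 3}.
The Hessian is diagonal: diag(f_uu, f_vv). Second derivatives: f_uu(-3)=-18, f_uu(3)=18; f_vv(1)=18, f_vv(3)=-18.
Local minima occur where both diagonal entries positive: (3, 1). Count: 1.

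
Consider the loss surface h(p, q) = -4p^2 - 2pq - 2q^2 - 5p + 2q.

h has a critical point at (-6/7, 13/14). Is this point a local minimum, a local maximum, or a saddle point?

local maximum

The Hessian of h is constant: H = [[-8, -2], [-2, -4]].
det(H) = (-8)·(-4) − (-2)² = 28.
det(H) > 0 and tr(H) = -12 < 0, so H is negative definite and the point is a local maximum.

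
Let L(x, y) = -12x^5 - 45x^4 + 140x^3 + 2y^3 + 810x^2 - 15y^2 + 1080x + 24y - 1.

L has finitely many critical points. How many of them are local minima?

2

L separates as a function of x plus a function of y, so ∇L=0 decouples.
∂L/∂x = -60(x - 3)(x + 1)(x + 2)(x + 3) = 0 at x ∈ {-3, -2, -1, 3}; ∂L/∂y = 6(y - 4)(y - 1) = 0 at y ∈ {1, 4}.
The Hessian is diagonal: diag(L_xx, L_yy). Second derivatives: L_xx(-3)=720, L_xx(-2)=-300, L_xx(-1)=480, L_xx(3)=-7200; L_yy(1)=-18, L_yy(4)=18.
Local minima occur where both diagonal entries positive: (-3, 4), (-1, 4). Count: 2.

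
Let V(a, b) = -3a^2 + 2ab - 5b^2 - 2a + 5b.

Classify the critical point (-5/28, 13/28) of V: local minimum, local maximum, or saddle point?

local maximum

The Hessian of V is constant: H = [[-6, 2], [2, -10]].
det(H) = (-6)·(-10) − 2² = 56.
det(H) > 0 and tr(H) = -16 < 0, so H is negative definite and the point is a local maximum.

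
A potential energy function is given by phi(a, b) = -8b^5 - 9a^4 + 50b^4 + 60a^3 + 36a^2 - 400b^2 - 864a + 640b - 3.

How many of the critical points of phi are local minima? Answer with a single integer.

phi separates as a function of a plus a function of b, so ∇phi=0 decouples.
∂phi/∂a = -36(a - 4)(a - 3)(a + 2) = 0 at a ∈ {-2, 3, 4}; ∂phi/∂b = -40(b - 4)(b - 2)(b - 1)(b + 2) = 0 at b ∈ {-2, 1, 2, 4}.
The Hessian is diagonal: diag(phi_aa, phi_bb). Second derivatives: phi_aa(-2)=-1080, phi_aa(3)=180, phi_aa(4)=-216; phi_bb(-2)=2880, phi_bb(1)=-360, phi_bb(2)=320, phi_bb(4)=-1440.
Local minima occur where both diagonal entries positive: (3, -2), (3, 2). Count: 2.

2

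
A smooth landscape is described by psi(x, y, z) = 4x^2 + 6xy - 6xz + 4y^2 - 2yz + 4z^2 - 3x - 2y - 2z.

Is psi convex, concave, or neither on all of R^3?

convex

psi is quadratic, so its Hessian is the constant matrix H = [[8, 6, -6], [6, 8, -2], [-6, -2, 8]].
Leading principal minors: 8, 28, 48.
All positive ⇒ H ≻ 0 ⇒ convex.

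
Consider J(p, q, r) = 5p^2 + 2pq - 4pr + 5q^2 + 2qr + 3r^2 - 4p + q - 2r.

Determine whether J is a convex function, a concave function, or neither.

convex

J is quadratic, so its Hessian is the constant matrix H = [[10, 2, -4], [2, 10, 2], [-4, 2, 6]].
Leading principal minors: 10, 96, 344.
All positive ⇒ H ≻ 0 ⇒ convex.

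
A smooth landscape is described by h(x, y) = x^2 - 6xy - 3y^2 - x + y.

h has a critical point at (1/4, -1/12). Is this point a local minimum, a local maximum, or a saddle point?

The Hessian of h is constant: H = [[2, -6], [-6, -6]].
det(H) = 2·(-6) − (-6)² = -48.
Since det(H) < 0, H is indefinite and the critical point is a saddle point.

saddle point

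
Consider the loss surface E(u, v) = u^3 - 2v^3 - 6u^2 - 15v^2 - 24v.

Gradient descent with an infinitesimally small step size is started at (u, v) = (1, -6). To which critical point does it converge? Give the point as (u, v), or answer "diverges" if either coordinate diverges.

(4, -4)

E is separable, so gradient descent decouples: u follows -∂E/∂u, v follows -∂E/∂v.
∂E/∂u = 3u(u - 4); at u=1 this is -9, so u increases.
∂E/∂v = -6(v + 1)(v + 4); at v=-6 this is -60, so v increases.
u converges to its nearest critical value 4 (a local min of the u-part); v converges to -4. The iterate converges to (4, -4).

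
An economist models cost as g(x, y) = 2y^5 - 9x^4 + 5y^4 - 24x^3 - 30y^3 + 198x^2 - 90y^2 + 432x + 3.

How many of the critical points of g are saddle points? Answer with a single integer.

6

g separates as a function of x plus a function of y, so ∇g=0 decouples.
∂g/∂x = -36(x - 3)(x + 1)(x + 4) = 0 at x ∈ {-4, -1, 3}; ∂g/∂y = 10y(y - 3)(y + 2)(y + 3) = 0 at y ∈ {-3, -2, 0, 3}.
The Hessian is diagonal: diag(g_xx, g_yy). Second derivatives: g_xx(-4)=-756, g_xx(-1)=432, g_xx(3)=-1008; g_yy(-3)=-180, g_yy(-2)=100, g_yy(0)=-180, g_yy(3)=900.
Saddle points occur where the two diagonal entries have opposite signs: (-4, -2), (-4, 3), (-1, -3), (-1, 0), (3, -2), (3, 3). Count: 6.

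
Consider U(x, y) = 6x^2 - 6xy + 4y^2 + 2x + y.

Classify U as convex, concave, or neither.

convex

U is quadratic, so its Hessian is the constant matrix H = [[12, -6], [-6, 8]].
det(H) = 60, tr(H) = 20.
det(H) > 0 and tr(H) > 0, so H is positive definite everywhere: convex.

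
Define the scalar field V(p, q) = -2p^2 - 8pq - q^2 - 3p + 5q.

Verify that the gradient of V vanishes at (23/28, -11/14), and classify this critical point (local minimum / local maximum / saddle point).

∇V = (-4p - 8q - 3, -8p - 2q + 5); substituting (23/28, -11/14) gives ∇V = (0, 0), so (23/28, -11/14) is indeed a critical point.
The Hessian of V is constant: H = [[-4, -8], [-8, -2]].
det(H) = (-4)·(-2) − (-8)² = -56.
Since det(H) < 0, H is indefinite and the critical point is a saddle point.

saddle point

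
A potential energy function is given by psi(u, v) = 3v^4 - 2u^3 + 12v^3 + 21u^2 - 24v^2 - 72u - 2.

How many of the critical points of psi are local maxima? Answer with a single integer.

psi separates as a function of u plus a function of v, so ∇psi=0 decouples.
∂psi/∂u = -6(u - 4)(u - 3) = 0 at u ∈ {3, 4}; ∂psi/∂v = 12v(v - 1)(v + 4) = 0 at v ∈ {-4, 0, 1}.
The Hessian is diagonal: diag(psi_uu, psi_vv). Second derivatives: psi_uu(3)=6, psi_uu(4)=-6; psi_vv(-4)=240, psi_vv(0)=-48, psi_vv(1)=60.
Local maxima occur where both diagonal entries negative: (4, 0). Count: 1.

1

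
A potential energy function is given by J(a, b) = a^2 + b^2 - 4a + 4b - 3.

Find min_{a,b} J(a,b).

J(a,b) separates as P(a) + Q(b) − 3, so its minimum is min P + min Q − 3.
P'(a) = 2a - 4 vanishes at a ∈ {2}; Q'(b) = 2b + 4 vanishes at b ∈ {-2}.
Local minima of P (where P''>0): P(2)=-4. Local minima of Q: Q(-2)=-4.
So the global minimum of J is P(2) + Q(-2) − 3 = -4 − 4 − 3 = -11, attained at (2, -2).

-11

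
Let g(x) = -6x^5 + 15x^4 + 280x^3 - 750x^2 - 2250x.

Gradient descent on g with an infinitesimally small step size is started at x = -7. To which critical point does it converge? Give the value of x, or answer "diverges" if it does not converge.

g'(x) = -30(x - 5)(x - 3)(x + 1)(x + 5), so g'(-7) = -43200.
Gradient descent moves in the -g' direction, i.e. x is increasing.
The nearest critical point in that direction is x = -5, where g'' = 9600 > 0 (a local minimum). The iterate converges there.

-5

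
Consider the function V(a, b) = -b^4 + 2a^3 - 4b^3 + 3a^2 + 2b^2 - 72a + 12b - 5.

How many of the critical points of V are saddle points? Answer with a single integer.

V separates as a function of a plus a function of b, so ∇V=0 decouples.
∂V/∂a = 6(a - 3)(a + 4) = 0 at a ∈ {-4, 3}; ∂V/∂b = -4(b - 1)(b + 1)(b + 3) = 0 at b ∈ {-3, -1, 1}.
The Hessian is diagonal: diag(V_aa, V_bb). Second derivatives: V_aa(-4)=-42, V_aa(3)=42; V_bb(-3)=-32, V_bb(-1)=16, V_bb(1)=-32.
Saddle points occur where the two diagonal entries have opposite signs: (-4, -1), (3, -3), (3, 1). Count: 3.

3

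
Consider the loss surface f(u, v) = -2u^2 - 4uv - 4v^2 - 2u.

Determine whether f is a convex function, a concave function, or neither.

f is quadratic, so its Hessian is the constant matrix H = [[-4, -4], [-4, -8]].
det(H) = 16, tr(H) = -12.
det(H) > 0 and tr(H) < 0, so H is negative definite everywhere: concave.

concave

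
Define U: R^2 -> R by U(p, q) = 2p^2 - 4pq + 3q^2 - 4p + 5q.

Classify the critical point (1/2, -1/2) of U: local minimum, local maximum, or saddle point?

The Hessian of U is constant: H = [[4, -4], [-4, 6]].
det(H) = 4·6 − (-4)² = 8.
det(H) > 0 and tr(H) = 10 > 0, so H is positive definite and the point is a local minimum.

local minimum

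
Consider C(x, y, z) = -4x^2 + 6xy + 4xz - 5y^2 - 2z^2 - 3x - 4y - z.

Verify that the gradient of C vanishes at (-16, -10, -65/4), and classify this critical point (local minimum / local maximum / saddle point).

local maximum

∇C = (-8x + 6y + 4z - 3, 6x - 10y - 4, 4x - 4z - 1); substituting (-16, -10, -65/4) gives ∇C = (0, 0, 0), so (-16, -10, -65/4) is indeed a critical point.
The Hessian is constant: H = [[-8, 6, 4], [6, -10, 0], [4, 0, -4]].
Leading principal minors: Δ₁ = -8, Δ₂ = 44, Δ₃ = -16.
The minors alternate sign starting negative (−, +, −), so H is negative definite: a local maximum.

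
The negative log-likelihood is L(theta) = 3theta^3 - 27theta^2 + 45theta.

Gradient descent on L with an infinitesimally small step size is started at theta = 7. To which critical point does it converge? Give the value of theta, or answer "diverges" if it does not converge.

5

L'(theta) = 9(theta - 5)(theta - 1), so L'(7) = 108.
Gradient descent moves in the -L' direction, i.e. theta is decreasing.
The nearest critical point in that direction is theta = 5, where L'' = 36 > 0 (a local minimum). The iterate converges there.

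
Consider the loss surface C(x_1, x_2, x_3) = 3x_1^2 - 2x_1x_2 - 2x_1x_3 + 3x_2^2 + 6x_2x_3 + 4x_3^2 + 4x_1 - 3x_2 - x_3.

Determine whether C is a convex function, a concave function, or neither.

C is quadratic, so its Hessian is the constant matrix H = [[6, -2, -2], [-2, 6, 6], [-2, 6, 8]].
Leading principal minors: 6, 32, 64.
All positive ⇒ H ≻ 0 ⇒ convex.

convex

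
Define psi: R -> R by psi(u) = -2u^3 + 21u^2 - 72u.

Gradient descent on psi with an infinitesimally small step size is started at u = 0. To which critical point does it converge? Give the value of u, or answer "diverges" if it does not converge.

3

psi'(u) = -6(u - 4)(u - 3), so psi'(0) = -72.
Gradient descent moves in the -psi' direction, i.e. u is increasing.
The nearest critical point in that direction is u = 3, where psi'' = 6 > 0 (a local minimum). The iterate converges there.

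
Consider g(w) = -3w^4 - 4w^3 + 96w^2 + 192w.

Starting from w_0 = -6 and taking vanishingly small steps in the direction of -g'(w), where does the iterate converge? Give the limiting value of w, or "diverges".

g'(w) = -12(w - 4)(w + 1)(w + 4), so g'(-6) = 1200.
Gradient descent moves in the -g' direction, i.e. w is decreasing.
There is no critical point below w=-6, and g' keeps the same sign, so the iterate runs off to −∞.

diverges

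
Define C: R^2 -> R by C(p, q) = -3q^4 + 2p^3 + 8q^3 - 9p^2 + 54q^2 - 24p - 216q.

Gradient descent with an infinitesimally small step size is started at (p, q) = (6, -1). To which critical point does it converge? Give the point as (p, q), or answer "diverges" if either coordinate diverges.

(4, 2)

C is separable, so gradient descent decouples: p follows -∂C/∂p, q follows -∂C/∂q.
∂C/∂p = 6(p - 4)(p + 1); at p=6 this is 84, so p decreases.
∂C/∂q = -12(q - 3)(q - 2)(q + 3); at q=-1 this is -288, so q increases.
p converges to its nearest critical value 4 (a local min of the p-part); q converges to 2. The iterate converges to (4, 2).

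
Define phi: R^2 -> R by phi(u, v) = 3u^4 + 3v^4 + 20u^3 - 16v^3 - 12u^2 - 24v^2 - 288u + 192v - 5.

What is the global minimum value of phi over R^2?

phi(u,v) separates as P(u) + Q(v) − 5, so its minimum is min P + min Q − 5.
P'(u) = 12(u - 2)(u + 3)(u + 4) vanishes at u ∈ {-4, -3, 2}; Q'(v) = 12(v - 4)(v - 2)(v + 2) vanishes at v ∈ {-2, 2, 4}.
Local minima of P (where P''>0): P(-4)=448, P(2)=-416. Local minima of Q: Q(-2)=-304, Q(4)=128.
So the global minimum of phi is P(2) + Q(-2) − 5 = -416 − 304 − 5 = -725, attained at (2, -2).

-725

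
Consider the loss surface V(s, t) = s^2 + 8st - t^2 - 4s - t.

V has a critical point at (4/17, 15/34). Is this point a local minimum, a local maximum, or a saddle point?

The Hessian of V is constant: H = [[2, 8], [8, -2]].
det(H) = 2·(-2) − 8² = -68.
Since det(H) < 0, H is indefinite and the critical point is a saddle point.

saddle point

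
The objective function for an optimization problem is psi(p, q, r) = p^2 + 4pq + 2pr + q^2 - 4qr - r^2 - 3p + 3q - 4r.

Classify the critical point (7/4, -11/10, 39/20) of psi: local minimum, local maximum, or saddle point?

saddle point

The Hessian is constant: H = [[2, 4, 2], [4, 2, -4], [2, -4, -2]].
Leading principal minors: Δ₁ = 2, Δ₂ = -12, Δ₃ = -80.
The minors fit neither the all-positive nor the alternating-sign pattern, so H is indefinite: a saddle point.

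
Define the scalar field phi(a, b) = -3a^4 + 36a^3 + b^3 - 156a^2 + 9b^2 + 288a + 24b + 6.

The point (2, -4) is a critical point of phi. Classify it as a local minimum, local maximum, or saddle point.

The mixed partial ∂²phi/∂a∂b is 0, so the Hessian at any point is diag(phi_aa, phi_bb) = diag(12(-3a^2 + 18a - 26), 6(b + 3)).
At (2, -4): H = diag(-24, -6).
Both eigenvalues are negative, so H is negative definite: a local maximum.

local maximum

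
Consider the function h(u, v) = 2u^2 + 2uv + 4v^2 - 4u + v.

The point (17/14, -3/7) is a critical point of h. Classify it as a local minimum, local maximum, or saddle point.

The Hessian of h is constant: H = [[4, 2], [2, 8]].
det(H) = 4·8 − 2² = 28.
det(H) > 0 and tr(H) = 12 > 0, so H is positive definite and the point is a local minimum.

local minimum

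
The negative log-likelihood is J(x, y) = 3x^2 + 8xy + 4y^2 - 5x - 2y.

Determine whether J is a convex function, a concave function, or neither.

J is quadratic, so its Hessian is the constant matrix H = [[6, 8], [8, 8]].
det(H) = -16, tr(H) = 14.
det(H) < 0, so H is indefinite: neither convex nor concave.

neither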